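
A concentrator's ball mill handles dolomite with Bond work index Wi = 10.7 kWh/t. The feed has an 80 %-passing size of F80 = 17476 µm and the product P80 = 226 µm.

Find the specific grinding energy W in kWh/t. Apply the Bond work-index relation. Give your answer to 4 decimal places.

W_Bond = 10·Wi·(1/√P₈₀ − 1/√F₈₀)
1/√226 = 0.066519;  1/√17476 = 0.007564
W = 10·10.7·(0.066519 − 0.007564) = 6.3081 kWh/t

W = 6.3081 kWh/t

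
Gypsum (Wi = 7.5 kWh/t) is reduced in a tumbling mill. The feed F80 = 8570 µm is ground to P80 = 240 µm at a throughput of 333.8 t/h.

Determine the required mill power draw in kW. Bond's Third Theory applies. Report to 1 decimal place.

P = 1345.6 kW

Bond: W = 10·Wi·(1/√P80 − 1/√F80)
W = 10·7.5·(1/√240 − 1/√8570) = 10·7.5·(0.053748) = 4.0311 kWh/t
Mill draw = 4.0311 × 333.8 = 1345.6 kW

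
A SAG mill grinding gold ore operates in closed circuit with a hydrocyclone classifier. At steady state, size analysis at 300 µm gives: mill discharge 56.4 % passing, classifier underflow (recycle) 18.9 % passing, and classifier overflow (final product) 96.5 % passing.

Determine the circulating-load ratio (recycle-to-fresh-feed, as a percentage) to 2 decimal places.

Mass balance on the −300 µm fraction:
Fd + Rd = Ru + Fo ⇒ R/F = (o−d)/(d−u)
r = (96.5 − 56.4)/(56.4 − 18.9) = 40.1/37.5 = 1.0693
CL = 100·r = 106.93 %

CL = 106.93 %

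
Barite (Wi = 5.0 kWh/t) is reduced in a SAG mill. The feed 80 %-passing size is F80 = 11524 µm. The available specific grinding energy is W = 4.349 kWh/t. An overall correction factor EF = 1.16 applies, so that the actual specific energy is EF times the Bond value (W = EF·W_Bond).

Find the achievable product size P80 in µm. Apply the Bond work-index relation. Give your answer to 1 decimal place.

P80 = 140.7 µm

W_Bond = 10·Wi·(1/√P₈₀ − 1/√F₈₀)
W_Bond = W / EF = 4.349 / 1.16 = 3.7491 kWh/t
P80^(−½) = W_Bond/(10 Wi) + F80^(−½)
  = 3.7491/(10·5.0) + 1/√11524 = 0.074983 + 0.009315 = 0.084298
P80 = (1/0.084298)² = 11.8627² = 140.72 µm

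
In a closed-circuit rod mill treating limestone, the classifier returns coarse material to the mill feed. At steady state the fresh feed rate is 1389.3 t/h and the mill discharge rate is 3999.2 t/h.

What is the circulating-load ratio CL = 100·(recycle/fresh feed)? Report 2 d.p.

M = F + R at steady state, so:
R = M − F = 3999.2 − 1389.3 = 2609.9 t/h
CL = 100·R/F = 100·2609.9/1389.3 = 187.86 %

CL = 187.86 %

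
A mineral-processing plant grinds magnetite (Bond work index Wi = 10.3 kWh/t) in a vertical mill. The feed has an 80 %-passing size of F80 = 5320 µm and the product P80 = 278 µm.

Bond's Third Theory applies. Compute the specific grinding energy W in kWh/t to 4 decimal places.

W = 10·Wi·(P80^(-½) − F80^(-½))
1/√278 = 0.059976;  1/√5320 = 0.013710
W = 10·10.3·(0.059976 − 0.013710) = 4.7654 kWh/t

W = 4.7654 kWh/t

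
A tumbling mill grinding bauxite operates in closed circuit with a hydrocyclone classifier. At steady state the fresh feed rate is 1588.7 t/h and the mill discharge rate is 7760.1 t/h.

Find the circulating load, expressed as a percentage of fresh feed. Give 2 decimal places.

Steady state: M = F + R.
R = M − F = 7760.1 − 1588.7 = 6171.4 t/h
CL = 100·R/F = 100·6171.4/1588.7 = 388.46 %

CL = 388.46 %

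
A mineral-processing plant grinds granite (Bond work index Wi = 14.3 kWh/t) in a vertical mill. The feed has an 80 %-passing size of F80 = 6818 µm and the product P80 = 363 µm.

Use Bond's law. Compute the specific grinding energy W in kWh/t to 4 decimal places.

W = 5.7737 kWh/t

Bond:  W = 10 Wi (1/√P − 1/√F)
1/√363 = 0.052486;  1/√6818 = 0.012111
W = 10·14.3·(0.052486 − 0.012111) = 5.7737 kWh/t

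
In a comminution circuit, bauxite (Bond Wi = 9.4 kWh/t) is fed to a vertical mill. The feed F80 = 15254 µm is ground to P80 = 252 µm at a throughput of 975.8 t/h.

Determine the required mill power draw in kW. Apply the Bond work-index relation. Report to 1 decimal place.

W = 10 Wi (1/√P80 − 1/√F80)  [Bond]
W = 10·9.4·(1/√252 − 1/√15254) = 10·9.4·(0.054897) = 5.1604 kWh/t
Power = W × throughput = 5.1604 kWh/t × 975.8 t/h = 5035.5 kW

P = 5035.5 kW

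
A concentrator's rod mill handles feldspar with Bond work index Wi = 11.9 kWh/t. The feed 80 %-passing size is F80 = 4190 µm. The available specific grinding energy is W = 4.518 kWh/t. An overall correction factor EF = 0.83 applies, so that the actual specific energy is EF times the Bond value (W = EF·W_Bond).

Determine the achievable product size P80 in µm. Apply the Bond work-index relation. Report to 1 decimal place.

P80 = 267.1 µm

W = 10 Wi (1/√P80 − 1/√F80)  [Bond]
W_Bond = W / EF = 4.518 / 0.83 = 5.4434 kWh/t
P80^(−½) = W_Bond/(10 Wi) + F80^(−½)
  = 5.4434/(10·11.9) + 1/√4190 = 0.045743 + 0.015449 = 0.061191
P80 = (1/0.061191)² = 16.3422² = 267.07 µm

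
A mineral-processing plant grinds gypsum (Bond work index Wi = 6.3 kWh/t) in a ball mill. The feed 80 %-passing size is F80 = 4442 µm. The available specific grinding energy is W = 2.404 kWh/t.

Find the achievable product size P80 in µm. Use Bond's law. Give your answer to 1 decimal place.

P80 = 353.8 µm

W = 10 Wi (P80^-0.5 − F80^-0.5)
⇒ 1/√P80 = W/(10·Wi) + 1/√F80
  = 2.4040/(10·6.3) + 1/√4442 = 0.038159 + 0.015004 = 0.053163
P80 = (1/0.053163)² = 18.8101² = 353.82 µm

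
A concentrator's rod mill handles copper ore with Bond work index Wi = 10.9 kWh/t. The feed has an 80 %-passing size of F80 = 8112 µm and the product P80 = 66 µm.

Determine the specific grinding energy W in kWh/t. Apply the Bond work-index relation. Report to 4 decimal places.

W_Bond = 10·Wi·(1/√P₈₀ − 1/√F₈₀)
1/√66 = 0.123091;  1/√8112 = 0.011103
W = 10·10.9·(0.123091 − 0.011103) = 12.2068 kWh/t

W = 12.2068 kWh/t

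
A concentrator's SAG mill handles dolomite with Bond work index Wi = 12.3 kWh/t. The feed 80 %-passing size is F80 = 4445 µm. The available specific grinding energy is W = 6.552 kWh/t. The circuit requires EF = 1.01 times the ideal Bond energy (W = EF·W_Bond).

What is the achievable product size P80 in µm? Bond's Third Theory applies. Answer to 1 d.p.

P80 = 217.9 µm

W = 10 Wi (P80^-0.5 − F80^-0.5)
W_Bond = W / EF = 6.552 / 1.01 = 6.4871 kWh/t
1/√P80 = 1/√F80 + W_Bond/(10·Wi)
  = 6.4871/(10·12.3) + 1/√4445 = 0.052741 + 0.014999 = 0.067740
P80 = (1/0.067740)² = 14.7623² = 217.93 µm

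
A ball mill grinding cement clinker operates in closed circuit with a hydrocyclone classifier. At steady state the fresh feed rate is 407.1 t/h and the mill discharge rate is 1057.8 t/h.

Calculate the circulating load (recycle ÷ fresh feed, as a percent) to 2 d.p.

CL = 159.84 %

M = F + R at steady state, so:
R = M − F = 1057.8 − 407.1 = 650.7 t/h
CL = 100·R/F = 100·650.7/407.1 = 159.84 %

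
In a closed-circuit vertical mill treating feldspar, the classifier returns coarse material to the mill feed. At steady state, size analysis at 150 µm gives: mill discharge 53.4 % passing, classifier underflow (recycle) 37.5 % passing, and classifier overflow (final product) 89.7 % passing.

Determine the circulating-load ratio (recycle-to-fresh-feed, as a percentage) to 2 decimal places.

CL = 228.30 %

Mass balance on the −150 µm fraction:
(1+r)d = ru + o → r = (o−d)/(d−u)
r = (89.7 − 53.4)/(53.4 − 37.5) = 36.3/15.9 = 2.2830
CL = 100·r = 228.30 %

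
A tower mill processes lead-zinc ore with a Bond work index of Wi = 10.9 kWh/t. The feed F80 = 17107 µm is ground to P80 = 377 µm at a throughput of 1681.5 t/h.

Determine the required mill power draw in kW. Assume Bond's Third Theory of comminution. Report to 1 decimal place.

P = 8038.3 kW

W = 10 Wi / √P80 − 10 Wi / √F80
W = 10·10.9·(1/√377 − 1/√17107) = 10·10.9·(0.043857) = 4.7804 kWh/t
Mill draw = 4.7804 × 1681.5 = 8038.3 kW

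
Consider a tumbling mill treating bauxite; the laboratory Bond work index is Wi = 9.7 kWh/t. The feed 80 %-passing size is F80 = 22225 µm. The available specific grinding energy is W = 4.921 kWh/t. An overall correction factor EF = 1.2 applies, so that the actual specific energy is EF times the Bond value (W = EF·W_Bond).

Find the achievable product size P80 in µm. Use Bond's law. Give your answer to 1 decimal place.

Bond:  W = 10 Wi (1/√P − 1/√F)
W_Bond = W / EF = 4.921 / 1.2 = 4.1008 kWh/t
⇒ 1/√P80 = W_Bond/(10·Wi) + 1/√F80
  = 4.1008/(10·9.7) + 1/√22225 = 0.042277 + 0.006708 = 0.048984
P80 = (1/0.048984)² = 20.4147² = 416.76 µm

P80 = 416.8 µm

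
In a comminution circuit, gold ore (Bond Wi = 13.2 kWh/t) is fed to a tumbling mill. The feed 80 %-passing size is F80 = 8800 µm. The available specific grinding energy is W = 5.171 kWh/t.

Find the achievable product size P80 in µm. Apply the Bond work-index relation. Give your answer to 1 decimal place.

P80 = 402.7 µm

W = 10·Wi·[P80^(−½) − F80^(−½)]
P80^-0.5 = F80^-0.5 + W/(10 Wi)
  = 5.1710/(10·13.2) + 1/√8800 = 0.039174 + 0.010660 = 0.049834
P80 = (1/0.049834)² = 20.0665² = 402.66 µm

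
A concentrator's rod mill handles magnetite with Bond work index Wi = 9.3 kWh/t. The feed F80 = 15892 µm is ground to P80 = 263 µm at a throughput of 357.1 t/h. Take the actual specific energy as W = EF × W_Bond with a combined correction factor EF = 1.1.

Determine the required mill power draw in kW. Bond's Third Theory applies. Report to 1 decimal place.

P = 1962.8 kW

W_Bond = 10·Wi·(1/√P₈₀ − 1/√F₈₀)
W = 10·9.3·(1/√263 − 1/√15892) = 10·9.3·(0.053730) = 4.9969 kWh/t
Apply correction: 4.9969 × 1.1 = 5.4966 kWh/t
Mill draw = 5.4966 × 357.1 = 1962.8 kW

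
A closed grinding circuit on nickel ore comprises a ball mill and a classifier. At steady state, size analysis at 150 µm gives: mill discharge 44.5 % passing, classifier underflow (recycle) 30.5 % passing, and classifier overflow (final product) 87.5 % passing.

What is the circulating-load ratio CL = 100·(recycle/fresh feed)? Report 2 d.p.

CL = 307.14 %

Two-product formula at 150 µm:
(1+r)·d = r·u + o ⇒ r = (o−d)/(d−u)
r = (87.5 − 44.5)/(44.5 − 30.5) = 43.0/14.0 = 3.0714
CL = 100·r = 307.14 %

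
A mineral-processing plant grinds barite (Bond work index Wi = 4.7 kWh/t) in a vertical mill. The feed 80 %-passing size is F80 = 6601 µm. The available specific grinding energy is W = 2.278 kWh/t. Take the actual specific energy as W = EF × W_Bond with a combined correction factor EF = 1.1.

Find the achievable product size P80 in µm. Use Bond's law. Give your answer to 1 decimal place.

P80 = 314.7 µm

Bond:  W = 10 Wi (1/√P − 1/√F)
W_Bond = W / EF = 2.278 / 1.1 = 2.0709 kWh/t
P80^(−½) = W_Bond/(10 Wi) + F80^(−½)
  = 2.0709/(10·4.7) + 1/√6601 = 0.044062 + 0.012308 = 0.056370
P80 = (1/0.056370)² = 17.7399² = 314.70 µm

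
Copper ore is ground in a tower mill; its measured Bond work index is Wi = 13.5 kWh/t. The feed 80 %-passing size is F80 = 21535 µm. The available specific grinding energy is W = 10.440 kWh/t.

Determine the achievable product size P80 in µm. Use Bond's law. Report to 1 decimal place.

P80 = 141.2 µm

W = 10 Wi / √P80 − 10 Wi / √F80
P80^-0.5 = F80^-0.5 + W/(10 Wi)
  = 10.4400/(10·13.5) + 1/√21535 = 0.077333 + 0.006814 = 0.084148
P80 = (1/0.084148)² = 11.8839² = 141.23 µm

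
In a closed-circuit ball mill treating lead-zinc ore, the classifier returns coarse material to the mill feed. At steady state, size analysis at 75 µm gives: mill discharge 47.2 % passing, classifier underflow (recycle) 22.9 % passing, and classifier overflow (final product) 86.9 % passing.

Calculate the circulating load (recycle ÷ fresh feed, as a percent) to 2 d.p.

Balance %-passing 75 µm (r = R/F):
r = (o − d)/(d − u)
r = (86.9 − 47.2)/(47.2 − 22.9) = 39.7/24.3 = 1.6337
CL = 100·r = 163.37 %

CL = 163.37 %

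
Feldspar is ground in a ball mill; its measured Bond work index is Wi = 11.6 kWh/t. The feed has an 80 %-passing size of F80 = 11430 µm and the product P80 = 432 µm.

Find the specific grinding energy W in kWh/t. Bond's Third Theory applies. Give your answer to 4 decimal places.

W = 10 Wi (P80^-0.5 − F80^-0.5)
1/√432 = 0.048113;  1/√11430 = 0.009354
W = 10·11.6·(0.048113 − 0.009354) = 4.4960 kWh/t

W = 4.4960 kWh/t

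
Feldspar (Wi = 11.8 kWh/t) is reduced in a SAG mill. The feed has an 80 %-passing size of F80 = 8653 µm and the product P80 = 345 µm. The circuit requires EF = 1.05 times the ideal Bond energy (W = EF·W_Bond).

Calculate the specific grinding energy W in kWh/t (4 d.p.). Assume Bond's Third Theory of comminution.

W = 5.3386 kWh/t

Bond:  W = 10 Wi (1/√P − 1/√F)
1/√345 = 0.053838;  1/√8653 = 0.010750
W = 10·11.8·(0.053838 − 0.010750) = 5.0844 kWh/t
With EF = 1.05: W = 5.0844·1.05 = 5.3386 kWh/t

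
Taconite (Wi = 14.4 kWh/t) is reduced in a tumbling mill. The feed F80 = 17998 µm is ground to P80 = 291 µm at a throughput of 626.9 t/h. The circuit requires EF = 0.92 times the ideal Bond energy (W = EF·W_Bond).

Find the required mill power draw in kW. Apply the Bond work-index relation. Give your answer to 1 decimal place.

P = 4249.5 kW

W = 10 Wi (P80^-0.5 − F80^-0.5)
W = 10·14.4·(1/√291 − 1/√17998) = 10·14.4·(0.051167) = 7.3681 kWh/t
Apply correction: 7.3681 × 0.92 = 6.7786 kWh/t
Mill draw = 6.7786 × 626.9 = 4249.5 kW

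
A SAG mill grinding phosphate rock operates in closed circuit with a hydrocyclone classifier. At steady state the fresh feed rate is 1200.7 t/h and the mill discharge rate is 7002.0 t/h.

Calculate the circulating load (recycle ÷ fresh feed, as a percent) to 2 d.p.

Discharge = new feed + return, hence
R = M − F = 7002.0 − 1200.7 = 5801.3 t/h
CL = 100·R/F = 100·5801.3/1200.7 = 483.16 %

CL = 483.16 %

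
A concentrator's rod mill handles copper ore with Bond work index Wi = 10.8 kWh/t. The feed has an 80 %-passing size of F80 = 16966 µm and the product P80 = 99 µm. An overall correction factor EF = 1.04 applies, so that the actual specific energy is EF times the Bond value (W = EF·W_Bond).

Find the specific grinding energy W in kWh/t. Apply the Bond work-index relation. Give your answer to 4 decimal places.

W = 10 Wi / √P80 − 10 Wi / √F80
1/√99 = 0.100504;  1/√16966 = 0.007677
W = 10·10.8·(0.100504 − 0.007677) = 10.0253 kWh/t
W_actual = 1.04 × 10.0253 = 10.4263 kWh/t

W = 10.4263 kWh/t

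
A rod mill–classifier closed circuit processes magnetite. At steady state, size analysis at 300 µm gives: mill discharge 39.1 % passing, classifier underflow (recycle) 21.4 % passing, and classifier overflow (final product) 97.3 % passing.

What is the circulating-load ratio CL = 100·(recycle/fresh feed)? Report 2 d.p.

Let r = R/F. Size balance at 300 µm:
Fd + Rd = Ru + Fo ⇒ R/F = (o−d)/(d−u)
r = (97.3 − 39.1)/(39.1 − 21.4) = 58.2/17.7 = 3.2881
CL = 100·r = 328.81 %

CL = 328.81 %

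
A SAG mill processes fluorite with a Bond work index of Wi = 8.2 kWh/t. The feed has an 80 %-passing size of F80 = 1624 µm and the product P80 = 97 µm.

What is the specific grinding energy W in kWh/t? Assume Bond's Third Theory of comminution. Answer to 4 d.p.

W = 10 Wi (1/√P80 − 1/√F80)  [Bond]
1/√97 = 0.101535;  1/√1624 = 0.024815
W = 10·8.2·(0.101535 − 0.024815) = 6.2910 kWh/t

W = 6.2910 kWh/t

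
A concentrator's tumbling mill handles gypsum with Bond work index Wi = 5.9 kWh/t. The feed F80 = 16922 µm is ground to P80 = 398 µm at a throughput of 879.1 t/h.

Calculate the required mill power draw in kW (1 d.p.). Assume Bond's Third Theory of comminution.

P = 2201.1 kW

W = 10 Wi (1/√P80 − 1/√F80)  [Bond]
W = 10·5.9·(1/√398 − 1/√16922) = 10·5.9·(0.042438) = 2.5039 kWh/t
Mill draw = 2.5039 × 879.1 = 2201.1 kW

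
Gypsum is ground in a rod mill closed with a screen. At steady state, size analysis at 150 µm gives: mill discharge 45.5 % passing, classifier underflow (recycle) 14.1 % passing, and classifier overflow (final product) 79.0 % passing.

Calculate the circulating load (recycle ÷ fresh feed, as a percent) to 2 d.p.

CL = 106.69 %

Two-product formula at 150 µm:
Fd + Rd = Ru + Fo ⇒ R/F = (o−d)/(d−u)
r = (79.0 − 45.5)/(45.5 − 14.1) = 33.5/31.4 = 1.0669
CL = 100·r = 106.69 %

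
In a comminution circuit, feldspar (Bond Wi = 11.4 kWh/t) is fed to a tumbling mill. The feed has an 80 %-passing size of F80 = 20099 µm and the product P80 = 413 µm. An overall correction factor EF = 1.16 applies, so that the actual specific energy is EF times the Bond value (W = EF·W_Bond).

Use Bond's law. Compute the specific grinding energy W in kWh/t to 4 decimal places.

W = 10 Wi (P80^-0.5 − F80^-0.5)
1/√413 = 0.049207;  1/√20099 = 0.007054
W = 10·11.4·(0.049207 − 0.007054) = 4.8055 kWh/t
Apply correction: 4.8055 × 1.16 = 5.5743 kWh/t

W = 5.5743 kWh/t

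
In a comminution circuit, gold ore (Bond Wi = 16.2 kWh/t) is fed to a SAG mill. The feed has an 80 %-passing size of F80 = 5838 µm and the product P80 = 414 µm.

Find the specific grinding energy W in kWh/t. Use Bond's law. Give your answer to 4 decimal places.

Bond: W = 10·Wi·(1/√P80 − 1/√F80)
1/√414 = 0.049147;  1/√5838 = 0.013088
W = 10·16.2·(0.049147 − 0.013088) = 5.8416 kWh/t

W = 5.8416 kWh/t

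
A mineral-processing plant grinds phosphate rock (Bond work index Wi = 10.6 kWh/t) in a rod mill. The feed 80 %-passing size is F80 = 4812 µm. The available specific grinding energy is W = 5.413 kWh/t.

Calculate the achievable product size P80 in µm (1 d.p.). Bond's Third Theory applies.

W = 10 Wi (1/√P80 − 1/√F80)  [Bond]
⇒ 1/√P80 = W/(10·Wi) + 1/√F80
  = 5.4130/(10·10.6) + 1/√4812 = 0.051066 + 0.014416 = 0.065482
P80 = (1/0.065482)² = 15.2714² = 233.22 µm

P80 = 233.2 µm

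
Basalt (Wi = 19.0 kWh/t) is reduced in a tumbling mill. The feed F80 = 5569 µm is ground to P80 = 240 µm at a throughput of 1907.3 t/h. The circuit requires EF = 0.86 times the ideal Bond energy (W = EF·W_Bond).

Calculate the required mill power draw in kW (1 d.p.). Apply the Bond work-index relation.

W = 10·Wi·[P80^(−½) − F80^(−½)]
W = 10·19.0·(1/√240 − 1/√5569) = 10·19.0·(0.051150) = 9.7184 kWh/t
Apply correction: 9.7184 × 0.86 = 8.3578 kWh/t
P_mill = W·ṁ = 8.3578·1907.3 = 15940.9 kW

P = 15940.9 kW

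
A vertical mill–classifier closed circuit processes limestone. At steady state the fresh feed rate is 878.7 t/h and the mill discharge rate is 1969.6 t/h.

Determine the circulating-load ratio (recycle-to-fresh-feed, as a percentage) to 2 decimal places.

Discharge = new feed + return, hence
R = M − F = 1969.6 − 878.7 = 1090.9 t/h
CL = 100·R/F = 100·1090.9/878.7 = 124.15 %

CL = 124.15 %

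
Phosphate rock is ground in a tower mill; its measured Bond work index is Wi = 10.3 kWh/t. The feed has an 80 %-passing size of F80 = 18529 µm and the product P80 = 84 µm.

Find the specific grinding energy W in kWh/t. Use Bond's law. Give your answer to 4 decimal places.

W = 10.4815 kWh/t

W = 10·Wi·(P80^(-½) − F80^(-½))
1/√84 = 0.109109;  1/√18529 = 0.007346
W = 10·10.3·(0.109109 − 0.007346) = 10.4815 kWh/t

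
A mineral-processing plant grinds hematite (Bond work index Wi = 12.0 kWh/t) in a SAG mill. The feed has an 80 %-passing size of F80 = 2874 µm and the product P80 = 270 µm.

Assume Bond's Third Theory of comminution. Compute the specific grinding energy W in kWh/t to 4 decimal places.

Bond:  W = 10 Wi (1/√P − 1/√F)
1/√270 = 0.060858;  1/√2874 = 0.018653
W = 10·12.0·(0.060858 − 0.018653) = 5.0646 kWh/t

W = 5.0646 kWh/t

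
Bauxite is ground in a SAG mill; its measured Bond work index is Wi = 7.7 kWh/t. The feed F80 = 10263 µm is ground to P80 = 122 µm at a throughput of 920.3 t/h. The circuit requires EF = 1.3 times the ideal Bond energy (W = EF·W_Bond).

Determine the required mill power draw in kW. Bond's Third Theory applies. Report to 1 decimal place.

P = 7431.0 kW

W = 10·Wi·[P80^(−½) − F80^(−½)]
W = 10·7.7·(1/√122 − 1/√10263) = 10·7.7·(0.080665) = 6.2112 kWh/t
W_actual = 1.3 × 6.2112 = 8.0745 kWh/t
P = W·T = 8.0745·920.3 = 7431.0 kW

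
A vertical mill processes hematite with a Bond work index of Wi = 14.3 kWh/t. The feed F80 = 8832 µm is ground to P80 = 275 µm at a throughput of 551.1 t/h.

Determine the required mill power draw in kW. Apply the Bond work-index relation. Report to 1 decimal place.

P = 3913.7 kW

W_Bond = 10·Wi·(1/√P₈₀ − 1/√F₈₀)
W = 10·14.3·(1/√275 − 1/√8832) = 10·14.3·(0.049662) = 7.1016 kWh/t
Power = W × throughput = 7.1016 kWh/t × 551.1 t/h = 3913.7 kW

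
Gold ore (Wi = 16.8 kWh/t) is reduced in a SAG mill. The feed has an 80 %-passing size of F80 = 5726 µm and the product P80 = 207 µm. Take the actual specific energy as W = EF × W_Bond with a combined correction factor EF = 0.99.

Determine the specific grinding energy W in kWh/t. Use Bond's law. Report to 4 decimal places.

W = 9.3621 kWh/t

W = 10·Wi·(P80^(-½) − F80^(-½))
1/√207 = 0.069505;  1/√5726 = 0.013215
W = 10·16.8·(0.069505 − 0.013215) = 9.4567 kWh/t
Apply correction: 9.4567 × 0.99 = 9.3621 kWh/t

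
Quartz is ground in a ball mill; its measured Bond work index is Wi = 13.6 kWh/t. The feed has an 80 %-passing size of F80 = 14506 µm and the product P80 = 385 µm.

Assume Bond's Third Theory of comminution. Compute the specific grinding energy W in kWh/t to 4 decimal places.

W_Bond = 10·Wi·(1/√P₈₀ − 1/√F₈₀)
1/√385 = 0.050965;  1/√14506 = 0.008303
W = 10·13.6·(0.050965 − 0.008303) = 5.8020 kWh/t

W = 5.8020 kWh/t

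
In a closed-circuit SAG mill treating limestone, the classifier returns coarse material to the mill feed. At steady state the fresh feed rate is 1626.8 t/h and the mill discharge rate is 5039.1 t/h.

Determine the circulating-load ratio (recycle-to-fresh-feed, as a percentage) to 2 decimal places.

Discharge = new feed + return, hence
R = M − F = 5039.1 − 1626.8 = 3412.3 t/h
CL = 100·R/F = 100·3412.3/1626.8 = 209.76 %

CL = 209.76 %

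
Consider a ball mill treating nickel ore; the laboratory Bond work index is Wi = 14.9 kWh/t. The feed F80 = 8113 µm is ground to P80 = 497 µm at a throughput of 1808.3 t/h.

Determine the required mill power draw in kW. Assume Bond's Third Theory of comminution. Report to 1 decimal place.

P = 9094.5 kW

W_Bond = 10·Wi·(1/√P₈₀ − 1/√F₈₀)
W = 10·14.9·(1/√497 − 1/√8113) = 10·14.9·(0.033754) = 5.0293 kWh/t
Mill draw = 5.0293 × 1808.3 = 9094.5 kW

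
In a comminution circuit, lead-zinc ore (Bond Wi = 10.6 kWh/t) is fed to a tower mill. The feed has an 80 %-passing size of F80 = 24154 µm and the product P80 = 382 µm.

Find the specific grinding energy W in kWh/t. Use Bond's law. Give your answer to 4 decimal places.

W = 4.7414 kWh/t

Bond: W = 10·Wi·(1/√P80 − 1/√F80)
1/√382 = 0.051164;  1/√24154 = 0.006434
W = 10·10.6·(0.051164 − 0.006434) = 4.7414 kWh/t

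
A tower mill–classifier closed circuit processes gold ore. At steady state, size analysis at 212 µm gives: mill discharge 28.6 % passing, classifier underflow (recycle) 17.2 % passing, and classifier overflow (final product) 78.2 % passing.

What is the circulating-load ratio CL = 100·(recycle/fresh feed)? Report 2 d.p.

CL = 435.09 %

Balance %-passing 212 µm (r = R/F):
r = (o − d)/(d − u)
r = (78.2 − 28.6)/(28.6 − 17.2) = 49.6/11.4 = 4.3509
CL = 100·r = 435.09 %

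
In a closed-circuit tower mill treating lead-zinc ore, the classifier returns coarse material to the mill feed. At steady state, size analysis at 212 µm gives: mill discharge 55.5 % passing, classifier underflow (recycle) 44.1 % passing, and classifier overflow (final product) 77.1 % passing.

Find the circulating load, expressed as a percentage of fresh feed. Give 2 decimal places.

CL = 189.47 %

Two-product formula at 212 µm:
d + r·d = r·u + o → r(d−u) = o−d
r = (77.1 − 55.5)/(55.5 − 44.1) = 21.6/11.4 = 1.8947
CL = 100·r = 189.47 %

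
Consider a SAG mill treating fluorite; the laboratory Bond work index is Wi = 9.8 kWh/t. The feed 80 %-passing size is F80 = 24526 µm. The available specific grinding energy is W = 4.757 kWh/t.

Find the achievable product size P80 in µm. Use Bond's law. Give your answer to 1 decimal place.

Bond:  W = 10 Wi (1/√P − 1/√F)
P80^(−½) = W/(10 Wi) + F80^(−½)
  = 4.7570/(10·9.8) + 1/√24526 = 0.048541 + 0.006385 = 0.054926
P80 = (1/0.054926)² = 18.2062² = 331.47 µm

P80 = 331.5 µm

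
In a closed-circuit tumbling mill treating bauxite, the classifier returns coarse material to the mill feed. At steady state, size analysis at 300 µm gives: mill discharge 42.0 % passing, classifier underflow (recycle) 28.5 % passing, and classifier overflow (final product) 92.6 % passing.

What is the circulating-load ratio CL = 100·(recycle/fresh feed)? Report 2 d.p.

CL = 374.81 %

Balance %-passing 300 µm (r = R/F):
(1+r)d = ru + o → r = (o−d)/(d−u)
r = (92.6 − 42.0)/(42.0 − 28.5) = 50.6/13.5 = 3.7481
CL = 100·r = 374.81 %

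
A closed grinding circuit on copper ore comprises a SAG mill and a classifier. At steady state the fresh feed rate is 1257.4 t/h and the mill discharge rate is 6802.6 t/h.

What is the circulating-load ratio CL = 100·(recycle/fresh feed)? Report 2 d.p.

Mill node: discharge = fresh + recycle.
R = M − F = 6802.6 − 1257.4 = 5545.2 t/h
CL = 100·R/F = 100·5545.2/1257.4 = 441.01 %

CL = 441.01 %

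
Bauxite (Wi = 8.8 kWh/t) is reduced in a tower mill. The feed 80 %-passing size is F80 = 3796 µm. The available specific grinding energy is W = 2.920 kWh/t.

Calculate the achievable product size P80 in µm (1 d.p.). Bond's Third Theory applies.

W = 10·Wi·[P80^(−½) − F80^(−½)]
⇒ 1/√P80 = W/(10·Wi) + 1/√F80
  = 2.9200/(10·8.8) + 1/√3796 = 0.033182 + 0.016231 = 0.049413
P80 = (1/0.049413)² = 20.2378² = 409.57 µm

P80 = 409.6 µm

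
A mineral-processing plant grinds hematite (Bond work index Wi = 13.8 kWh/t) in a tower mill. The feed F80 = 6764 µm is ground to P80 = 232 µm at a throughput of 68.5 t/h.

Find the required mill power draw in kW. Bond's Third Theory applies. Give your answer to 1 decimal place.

W = 10 Wi (P80^-0.5 − F80^-0.5)
W = 10·13.8·(1/√232 − 1/√6764) = 10·13.8·(0.053494) = 7.3822 kWh/t
Mill draw = 7.3822 × 68.5 = 505.7 kW

P = 505.7 kW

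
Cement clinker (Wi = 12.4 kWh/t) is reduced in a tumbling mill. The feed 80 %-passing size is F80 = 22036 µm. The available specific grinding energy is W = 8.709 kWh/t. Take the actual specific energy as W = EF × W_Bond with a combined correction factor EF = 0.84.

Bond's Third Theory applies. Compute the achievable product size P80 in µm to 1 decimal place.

W = 10·Wi·[P80^(−½) − F80^(−½)]
W_Bond = W / EF = 8.709 / 0.84 = 10.3679 kWh/t
⇒ 1/√P80 = W_Bond/(10 Wi) + 1/√F80
  = 10.3679/(10·12.4) + 1/√22036 = 0.083612 + 0.006736 = 0.090348
P80 = (1/0.090348)² = 11.0683² = 122.51 µm

P80 = 122.5 µm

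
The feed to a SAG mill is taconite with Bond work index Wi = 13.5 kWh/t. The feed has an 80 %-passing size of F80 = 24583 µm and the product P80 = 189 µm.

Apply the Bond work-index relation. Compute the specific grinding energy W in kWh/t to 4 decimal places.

W = 8.9588 kWh/t

W_Bond = 10·Wi·(1/√P₈₀ − 1/√F₈₀)
1/√189 = 0.072739;  1/√24583 = 0.006378
W = 10·13.5·(0.072739 − 0.006378) = 8.9588 kWh/t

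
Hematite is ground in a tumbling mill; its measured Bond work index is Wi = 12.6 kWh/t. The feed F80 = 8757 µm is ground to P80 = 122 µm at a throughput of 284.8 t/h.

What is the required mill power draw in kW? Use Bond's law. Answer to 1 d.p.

P = 2865.4 kW

W = 10 Wi (P80^-0.5 − F80^-0.5)
W = 10·12.6·(1/√122 − 1/√8757) = 10·12.6·(0.079850) = 10.0610 kWh/t
P_mill = W·ṁ = 10.0610·284.8 = 2865.4 kW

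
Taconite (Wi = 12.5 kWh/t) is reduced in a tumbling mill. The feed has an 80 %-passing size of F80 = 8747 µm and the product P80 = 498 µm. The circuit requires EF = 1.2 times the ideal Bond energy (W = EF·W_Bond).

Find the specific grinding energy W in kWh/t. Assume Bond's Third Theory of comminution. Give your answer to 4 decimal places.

W = 10·Wi·[P80^(−½) − F80^(−½)]
1/√498 = 0.044811;  1/√8747 = 0.010692
W = 10·12.5·(0.044811 − 0.010692) = 4.2648 kWh/t
W_actual = 1.2 × 4.2648 = 5.1178 kWh/t

W = 5.1178 kWh/t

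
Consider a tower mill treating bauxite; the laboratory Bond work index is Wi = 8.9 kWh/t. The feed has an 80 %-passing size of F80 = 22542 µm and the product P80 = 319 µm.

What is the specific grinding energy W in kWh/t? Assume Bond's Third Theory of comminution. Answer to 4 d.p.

W = 4.3903 kWh/t

Bond:  W = 10 Wi (1/√P − 1/√F)
1/√319 = 0.055989;  1/√22542 = 0.006660
W = 10·8.9·(0.055989 − 0.006660) = 4.3903 kWh/t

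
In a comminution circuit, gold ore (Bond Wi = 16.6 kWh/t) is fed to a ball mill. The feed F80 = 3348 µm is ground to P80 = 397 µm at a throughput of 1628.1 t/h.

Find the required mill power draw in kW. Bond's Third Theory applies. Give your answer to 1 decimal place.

P = 8893.3 kW

Bond: W = 10·Wi·(1/√P80 − 1/√F80)
W = 10·16.6·(1/√397 − 1/√3348) = 10·16.6·(0.032906) = 5.4624 kWh/t
Power = W × throughput = 5.4624 kWh/t × 1628.1 t/h = 8893.3 kW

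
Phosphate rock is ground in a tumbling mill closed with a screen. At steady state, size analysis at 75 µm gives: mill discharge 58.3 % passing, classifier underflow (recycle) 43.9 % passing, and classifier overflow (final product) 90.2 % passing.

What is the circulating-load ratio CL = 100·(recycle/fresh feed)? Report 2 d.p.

Let r = R/F. Size balance at 75 µm:
r = (o − d)/(d − u)
r = (90.2 − 58.3)/(58.3 − 43.9) = 31.9/14.4 = 2.2153
CL = 100·r = 221.53 %

CL = 221.53 %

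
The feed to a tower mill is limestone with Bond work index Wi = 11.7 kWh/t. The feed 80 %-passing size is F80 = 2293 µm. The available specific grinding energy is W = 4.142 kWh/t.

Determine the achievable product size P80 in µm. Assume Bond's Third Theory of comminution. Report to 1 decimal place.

P80 = 315.7 µm

W = 10 Wi (1/√P80 − 1/√F80)  [Bond]
⇒ 1/√P80 = W/(10 Wi) + 1/√F80
  = 4.1420/(10·11.7) + 1/√2293 = 0.035402 + 0.020883 = 0.056285
P80 = (1/0.056285)² = 17.7667² = 315.66 µm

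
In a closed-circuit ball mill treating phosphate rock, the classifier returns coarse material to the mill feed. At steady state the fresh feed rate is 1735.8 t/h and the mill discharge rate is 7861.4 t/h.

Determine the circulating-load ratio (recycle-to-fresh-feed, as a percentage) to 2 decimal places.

CL = 352.90 %

Mill node: discharge = fresh + recycle.
R = M − F = 7861.4 − 1735.8 = 6125.6 t/h
CL = 100·R/F = 100·6125.6/1735.8 = 352.90 %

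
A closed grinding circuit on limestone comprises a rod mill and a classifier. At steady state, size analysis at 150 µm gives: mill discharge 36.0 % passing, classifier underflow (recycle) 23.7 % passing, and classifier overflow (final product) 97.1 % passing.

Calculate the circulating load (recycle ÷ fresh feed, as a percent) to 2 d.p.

CL = 496.75 %

Balance %-passing 150 µm (r = R/F):
(1+r)·d = r·u + o ⇒ r = (o−d)/(d−u)
r = (97.1 − 36.0)/(36.0 − 23.7) = 61.1/12.3 = 4.9675
CL = 100·r = 496.75 %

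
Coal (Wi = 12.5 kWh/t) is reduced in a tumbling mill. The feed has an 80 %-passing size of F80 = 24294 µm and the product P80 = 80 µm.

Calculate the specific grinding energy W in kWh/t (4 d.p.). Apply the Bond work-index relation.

W = 13.1735 kWh/t

Bond:  W = 10 Wi (1/√P − 1/√F)
1/√80 = 0.111803;  1/√24294 = 0.006416
W = 10·12.5·(0.111803 − 0.006416) = 13.1735 kWh/t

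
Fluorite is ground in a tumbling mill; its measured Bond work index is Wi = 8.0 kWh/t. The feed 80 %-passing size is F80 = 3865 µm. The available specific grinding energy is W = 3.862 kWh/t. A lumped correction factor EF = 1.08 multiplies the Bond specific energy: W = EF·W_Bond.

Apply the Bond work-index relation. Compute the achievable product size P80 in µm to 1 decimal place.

P80 = 270.7 µm

W = 10 Wi (1/√P80 − 1/√F80)  [Bond]
W_Bond = W / EF = 3.862 / 1.08 = 3.5759 kWh/t
⇒ 1/√P80 = W_Bond/(10 Wi) + 1/√F80
  = 3.5759/(10·8.0) + 1/√3865 = 0.044699 + 0.016085 = 0.060784
P80 = (1/0.060784)² = 16.4516² = 270.66 µm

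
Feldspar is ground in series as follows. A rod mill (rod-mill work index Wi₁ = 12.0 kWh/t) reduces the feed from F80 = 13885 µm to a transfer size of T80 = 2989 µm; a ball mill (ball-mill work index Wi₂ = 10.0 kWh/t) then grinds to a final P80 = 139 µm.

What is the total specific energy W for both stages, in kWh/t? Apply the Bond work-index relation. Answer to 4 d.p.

W = 7.8293 kWh/t

Bond: W = 10·Wi·(1/√P80 − 1/√F80)
Stage 1 (13885→2989 µm, Wi₁=12.0): W₁ = 10·12.0·(0.018291 − 0.008486) = 1.1765 kWh/t
Stage 2 (2989→139 µm, Wi₂=10.0): W₂ = 10·10.0·(0.084819 − 0.018291) = 6.6528 kWh/t
W = W₁ + W₂ = 1.1765 + 6.6528 = 7.8293 kWh/t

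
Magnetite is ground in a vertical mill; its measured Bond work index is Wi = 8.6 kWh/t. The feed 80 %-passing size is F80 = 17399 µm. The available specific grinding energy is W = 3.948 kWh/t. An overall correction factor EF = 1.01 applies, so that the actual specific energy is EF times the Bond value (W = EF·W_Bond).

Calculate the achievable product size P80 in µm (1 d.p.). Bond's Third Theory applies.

W = 10·Wi·(P80^(-½) − F80^(-½))
W_Bond = W / EF = 3.948 / 1.01 = 3.9089 kWh/t
1/√P80 = 1/√F80 + W_Bond/(10·Wi)
  = 3.9089/(10·8.6) + 1/√17399 = 0.045452 + 0.007581 = 0.053034
P80 = (1/0.053034)² = 18.8560² = 355.55 µm

P80 = 355.5 µm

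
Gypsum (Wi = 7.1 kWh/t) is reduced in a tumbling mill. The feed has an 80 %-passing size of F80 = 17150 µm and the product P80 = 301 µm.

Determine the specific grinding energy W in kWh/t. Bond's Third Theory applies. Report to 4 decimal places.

W = 3.5502 kWh/t

W = 10 Wi / √P80 − 10 Wi / √F80
1/√301 = 0.057639;  1/√17150 = 0.007636
W = 10·7.1·(0.057639 − 0.007636) = 3.5502 kWh/t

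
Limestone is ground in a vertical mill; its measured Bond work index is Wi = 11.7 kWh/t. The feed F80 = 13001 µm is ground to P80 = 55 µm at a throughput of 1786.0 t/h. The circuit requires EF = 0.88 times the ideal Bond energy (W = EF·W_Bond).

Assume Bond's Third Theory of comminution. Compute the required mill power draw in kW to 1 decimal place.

W = 10 Wi / √P80 − 10 Wi / √F80
W = 10·11.7·(1/√55 − 1/√13001) = 10·11.7·(0.126070) = 14.7502 kWh/t
Corrected W = EF·W_Bond = 0.88·14.7502 = 12.9801 kWh/t
P = W·T = 12.9801·1786.0 = 23182.5 kW

P = 23182.5 kW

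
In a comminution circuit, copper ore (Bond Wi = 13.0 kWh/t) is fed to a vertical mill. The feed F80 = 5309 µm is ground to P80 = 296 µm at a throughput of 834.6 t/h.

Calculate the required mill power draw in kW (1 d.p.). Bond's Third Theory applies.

W = 10·Wi·[P80^(−½) − F80^(−½)]
W = 10·13.0·(1/√296 − 1/√5309) = 10·13.0·(0.044399) = 5.7719 kWh/t
Power = W × throughput = 5.7719 kWh/t × 834.6 t/h = 4817.2 kW

P = 4817.2 kW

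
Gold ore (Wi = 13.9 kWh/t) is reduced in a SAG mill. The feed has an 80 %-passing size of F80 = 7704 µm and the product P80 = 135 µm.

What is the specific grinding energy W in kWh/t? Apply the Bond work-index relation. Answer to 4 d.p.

W = 10 Wi (P80^-0.5 − F80^-0.5)
1/√135 = 0.086066;  1/√7704 = 0.011393
W = 10·13.9·(0.086066 − 0.011393) = 10.3796 kWh/t

W = 10.3796 kWh/t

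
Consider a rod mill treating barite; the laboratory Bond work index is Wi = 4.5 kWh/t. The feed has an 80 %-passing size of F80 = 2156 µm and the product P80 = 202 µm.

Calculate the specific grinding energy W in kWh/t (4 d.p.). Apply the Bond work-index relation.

W = 10·Wi·[P80^(−½) − F80^(−½)]
1/√202 = 0.070360;  1/√2156 = 0.021537
W = 10·4.5·(0.070360 − 0.021537) = 2.1970 kWh/t

W = 2.1970 kWh/t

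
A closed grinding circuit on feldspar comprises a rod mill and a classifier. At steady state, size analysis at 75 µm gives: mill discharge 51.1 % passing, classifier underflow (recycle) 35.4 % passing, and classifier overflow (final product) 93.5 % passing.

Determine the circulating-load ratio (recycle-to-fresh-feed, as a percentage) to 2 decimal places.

CL = 270.06 %

Balance %-passing 75 µm (r = R/F):
(1+r)·d = r·u + o ⇒ r = (o−d)/(d−u)
r = (93.5 − 51.1)/(51.1 − 35.4) = 42.4/15.7 = 2.7006
CL = 100·r = 270.06 %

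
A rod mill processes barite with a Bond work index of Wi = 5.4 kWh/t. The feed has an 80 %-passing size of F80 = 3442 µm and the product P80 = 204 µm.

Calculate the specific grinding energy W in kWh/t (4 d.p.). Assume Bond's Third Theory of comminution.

W = 2.8603 kWh/t

W = 10·Wi·[P80^(−½) − F80^(−½)]
1/√204 = 0.070014;  1/√3442 = 0.017045
W = 10·5.4·(0.070014 − 0.017045) = 2.8603 kWh/t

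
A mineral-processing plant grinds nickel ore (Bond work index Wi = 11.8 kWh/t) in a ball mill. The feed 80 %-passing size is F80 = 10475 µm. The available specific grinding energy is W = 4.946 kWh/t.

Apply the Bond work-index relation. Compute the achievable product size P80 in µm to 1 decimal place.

W = 10 Wi (1/√P80 − 1/√F80)  [Bond]
⇒ 1/√P80 = W/(10 Wi) + 1/√F80
  = 4.9460/(10·11.8) + 1/√10475 = 0.041915 + 0.009771 = 0.051686
P80 = (1/0.051686)² = 19.3476² = 374.33 µm

P80 = 374.3 µm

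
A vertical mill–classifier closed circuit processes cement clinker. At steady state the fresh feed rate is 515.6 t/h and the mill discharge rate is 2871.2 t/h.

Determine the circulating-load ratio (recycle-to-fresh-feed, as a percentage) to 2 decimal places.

Steady state: M = F + R.
R = M − F = 2871.2 − 515.6 = 2355.6 t/h
CL = 100·R/F = 100·2355.6/515.6 = 456.87 %

CL = 456.87 %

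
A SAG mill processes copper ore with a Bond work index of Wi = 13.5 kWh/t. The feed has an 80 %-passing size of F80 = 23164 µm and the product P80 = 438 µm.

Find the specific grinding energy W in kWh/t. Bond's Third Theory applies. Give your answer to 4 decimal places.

W_Bond = 10·Wi·(1/√P₈₀ − 1/√F₈₀)
1/√438 = 0.047782;  1/√23164 = 0.006570
W = 10·13.5·(0.047782 − 0.006570) = 5.5635 kWh/t

W = 5.5635 kWh/t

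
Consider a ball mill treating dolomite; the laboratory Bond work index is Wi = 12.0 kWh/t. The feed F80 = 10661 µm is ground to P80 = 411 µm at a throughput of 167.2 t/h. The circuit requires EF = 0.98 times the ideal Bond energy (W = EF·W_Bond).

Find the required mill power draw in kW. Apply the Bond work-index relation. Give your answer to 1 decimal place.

P = 779.5 kW

W = 10·Wi·[P80^(−½) − F80^(−½)]
W = 10·12.0·(1/√411 − 1/√10661) = 10·12.0·(0.039641) = 4.7570 kWh/t
Apply correction: 4.7570 × 0.98 = 4.6618 kWh/t
P = W·T = 4.6618·167.2 = 779.5 kW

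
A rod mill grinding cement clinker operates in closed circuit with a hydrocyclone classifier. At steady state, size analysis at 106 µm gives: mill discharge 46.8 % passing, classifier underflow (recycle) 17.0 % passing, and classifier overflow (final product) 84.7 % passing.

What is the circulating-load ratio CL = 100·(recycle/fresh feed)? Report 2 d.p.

CL = 127.18 %

Let r = R/F. Size balance at 106 µm:
r = (o − d)/(d − u)
r = (84.7 − 46.8)/(46.8 − 17.0) = 37.9/29.8 = 1.2718
CL = 100·r = 127.18 %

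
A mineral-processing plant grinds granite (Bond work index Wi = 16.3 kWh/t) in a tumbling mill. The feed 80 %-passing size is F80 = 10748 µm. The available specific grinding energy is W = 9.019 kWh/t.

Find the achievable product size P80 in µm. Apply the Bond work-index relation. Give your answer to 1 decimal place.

W = 10 Wi (P80^-0.5 − F80^-0.5)
⇒ 1/√P80 = W/(10 Wi) + 1/√F80
  = 9.0190/(10·16.3) + 1/√10748 = 0.055331 + 0.009646 = 0.064977
P80 = (1/0.064977)² = 15.3901² = 236.85 µm

P80 = 236.9 µm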